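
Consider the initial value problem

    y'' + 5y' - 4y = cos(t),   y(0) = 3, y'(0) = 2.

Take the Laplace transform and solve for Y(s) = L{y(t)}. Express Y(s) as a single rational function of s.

Y(s) = (3*s^3 + 17*s^2 + 4*s + 17)/(s^4 + 5*s^3 - 3*s^2 + 5*s - 4)

Apply the Laplace transform to the equation.
With L{y''} = s^2 Y - s·y(0) - y'(0) and L{y'} = sY - y(0), with y(0) = 3, y'(0) = 2: the LHS transforms to (s^2 + 5*s - 4)Y - (3*s + 17).
The right side is L{cos(t)} = s/(s^2 + 1).
So (s^2 + 5*s - 4)Y = s/(s^2 + 1) + (3*s + 17).
Solve for Y(s) and write it as one ratio of polynomials.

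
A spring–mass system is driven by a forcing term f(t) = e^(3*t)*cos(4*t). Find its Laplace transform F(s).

L{cos(4t)} = s/(s^2 + 16).
By the first shifting theorem, multiplying by e^(3t) replaces s with s - 3.

F(s) = (s - 3)/((s - 3)^2 + 16)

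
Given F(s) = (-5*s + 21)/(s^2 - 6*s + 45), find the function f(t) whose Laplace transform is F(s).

Complete the square in the denominator: s^2 - 6*s + 45 = (s - 3)^2 + 6^2.
Split the numerator to match: -5*s + 21 = -5·(s - 3) + 1·6.
Invert each term: -5·(s - 3)/((s - 3)^2 + 36) ↔ -5e^(3t)cos(6t); 1·6/((s - 3)^2 + 36) ↔ e^(3t)sin(6t).

f(t) = exp(3*t)*sin(6*t) - 5*exp(3*t)*cos(6*t)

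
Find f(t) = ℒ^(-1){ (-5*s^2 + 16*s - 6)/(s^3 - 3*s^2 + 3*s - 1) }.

f(t) = 5*t^2*exp(t)/2 + 6*t*exp(t) - 5*exp(t)

Factor the denominator: s^3 - 3*s^2 + 3*s - 1 = (s - 1)^3.
Partial fraction decomposition gives [-5/(s - 1)] + [6/(s - 1)^2] + [5/(s - 1)^3].
Invert each term: -5/(s - 1) ↔ -5e^(t); 6/(s - 1)^2 ↔ 6t·e^(t); 5/(s - 1)^3 ↔ (5/2)t^2·e^(t).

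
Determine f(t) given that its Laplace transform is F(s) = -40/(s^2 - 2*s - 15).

Factor the denominator: s^2 - 2*s - 15 = (s - 5)*(s + 3).
Partial fraction decomposition gives [-5/(s - 5)] + [5/(s + 3)].
Invert each term: -5/(s - 5) ↔ -5e^(5t); 5/(s + 3) ↔ 5e^(-3t).

f(t) = -5*exp(5*t) + 5*exp(-3*t)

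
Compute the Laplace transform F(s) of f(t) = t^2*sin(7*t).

F(s) = 14*(3*s^2 - 49)/(s^2 + 49)^3

L{sin(7t)} = 7/(s^2 + 49).
Then apply L{t^2·g(t)} = (-1)^2 d^2/ds^2[G(s)] with G(s) = 7/(s^2 + 49):
differentiating 2 times and applying the sign gives 14*(3*s^2 - 49)/(s^2 + 49)^3.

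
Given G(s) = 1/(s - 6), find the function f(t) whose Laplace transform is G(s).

f(t) = exp(6*t)

Since L{e^(6t)} = 1/(s - 6), the inverse is e^(6*t).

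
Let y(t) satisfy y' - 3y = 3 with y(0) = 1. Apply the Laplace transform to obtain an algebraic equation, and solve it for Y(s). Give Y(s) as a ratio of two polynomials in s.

Apply the Laplace transform to the equation.
Using L{y'} = sY - y(0) = sY - 1, the left side becomes (s - 3)Y - (1).
The right side is L{3} = 3/s.
So (s - 3)Y = 3/s + (1).
Solve for Y(s) and write it as one ratio of polynomials.

Y(s) = (s + 3)/(s^2 - 3*s)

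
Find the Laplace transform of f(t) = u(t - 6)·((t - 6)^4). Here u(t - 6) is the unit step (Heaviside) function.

By the second shifting theorem, L{u(t - c)·g(t - c)} = e^(-cs)·G(s) with c = 6 and G(s) = L{g(t)}.
L{t^4} = 4!/s^5 = 24/s^5.

24*exp(-6*s)/s^5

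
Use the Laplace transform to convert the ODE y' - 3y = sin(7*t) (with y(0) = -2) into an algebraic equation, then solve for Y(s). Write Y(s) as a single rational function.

Laplace-transform each side.
With L{y'} = sY - y(0) = sY - (-2): the LHS transforms to (s - 3)Y - (-2).
The right side is L{sin(7*t)} = 7/(s^2 + 49).
So (s - 3)Y = 7/(s^2 + 49) + (-2).
Isolate Y and clear denominators.

Y(s) = (-2*s^2 - 91)/(s^3 - 3*s^2 + 49*s - 147)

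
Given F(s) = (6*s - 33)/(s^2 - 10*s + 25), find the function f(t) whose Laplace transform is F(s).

Factor the denominator: s^2 - 10*s + 25 = (s - 5)^2.
Partial fraction decomposition gives [6/(s - 5)] + [-3/(s - 5)^2].
Invert each term: 6/(s - 5) ↔ 6e^(5t); -3/(s - 5)^2 ↔ -3t·e^(5t).

f(t) = -3*t*exp(5*t) + 6*exp(5*t)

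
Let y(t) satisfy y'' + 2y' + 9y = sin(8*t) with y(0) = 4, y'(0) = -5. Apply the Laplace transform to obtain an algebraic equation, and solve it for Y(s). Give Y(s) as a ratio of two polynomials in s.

Laplace-transform each side.
The derivative rules (L{y''} = s^2 Y - s·y(0) - y'(0) and L{y'} = sY - y(0), with y(0) = 4, y'(0) = -5) turn the left side into (s^2 + 2*s + 9)Y - (4*s + 3).
The right side is L{sin(8*t)} = 8/(s^2 + 64).
So (s^2 + 2*s + 9)Y = 8/(s^2 + 64) + (4*s + 3).
Isolate Y and clear denominators.

Y(s) = (4*s^3 + 3*s^2 + 256*s + 200)/(s^4 + 2*s^3 + 73*s^2 + 128*s + 576)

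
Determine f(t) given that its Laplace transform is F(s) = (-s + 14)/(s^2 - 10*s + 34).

f(t) = 3*exp(5*t)*sin(3*t) - exp(5*t)*cos(3*t)

Complete the square in the denominator: s^2 - 10*s + 34 = (s - 5)^2 + 3^2.
Split the numerator to match: -s + 14 = -1·(s - 5) + 3·3.
Invert each term: -1·(s - 5)/((s - 5)^2 + 9) ↔ -e^(5t)cos(3t); 3·3/((s - 5)^2 + 9) ↔ 3e^(5t)sin(3t).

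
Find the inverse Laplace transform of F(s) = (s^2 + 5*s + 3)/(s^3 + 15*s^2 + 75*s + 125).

Factor the denominator: s^3 + 15*s^2 + 75*s + 125 = (s + 5)^3.
Partial fraction decomposition gives [1/(s + 5)] + [-5/(s + 5)^2] + [3/(s + 5)^3].
Invert each term: 1/(s + 5) ↔ e^(-5t); -5/(s + 5)^2 ↔ -5t·e^(-5t); 3/(s + 5)^3 ↔ (3/2)t^2·e^(-5t).

3*t^2*exp(-5*t)/2 - 5*t*exp(-5*t) + exp(-5*t)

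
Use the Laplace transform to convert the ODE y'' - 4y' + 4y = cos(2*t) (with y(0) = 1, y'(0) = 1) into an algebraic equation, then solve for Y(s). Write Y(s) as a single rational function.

Y(s) = (s^3 - 3*s^2 + 5*s - 12)/(s^4 - 4*s^3 + 8*s^2 - 16*s + 16)

Transform both sides with L{·}.
With L{y''} = s^2 Y - s·y(0) - y'(0) and L{y'} = sY - y(0), with y(0) = 1, y'(0) = 1: the LHS transforms to (s^2 - 4*s + 4)Y - (s - 3).
The right side is L{cos(2*t)} = s/(s^2 + 4).
So (s^2 - 4*s + 4)Y = s/(s^2 + 4) + (s - 3).
Divide through and combine into a single rational function.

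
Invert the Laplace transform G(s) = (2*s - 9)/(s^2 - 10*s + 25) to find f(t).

Factor the denominator: s^2 - 10*s + 25 = (s - 5)^2.
Partial fraction decomposition gives [2/(s - 5)] + [(s - 5)^(-2)].
Invert each term: 2/(s - 5) ↔ 2e^(5t); 1/(s - 5)^2 ↔ t·e^(5t).

f(t) = t*exp(5*t) + 2*exp(5*t)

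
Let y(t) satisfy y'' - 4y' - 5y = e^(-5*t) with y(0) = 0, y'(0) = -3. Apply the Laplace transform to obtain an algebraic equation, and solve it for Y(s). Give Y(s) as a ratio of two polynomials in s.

Y(s) = (-3*s - 14)/(s^3 + s^2 - 25*s - 25)

Transform both sides with L{·}.
With L{y''} = s^2 Y - s·y(0) - y'(0) and L{y'} = sY - y(0), with y(0) = 0, y'(0) = -3: the LHS transforms to (s^2 - 4*s - 5)Y - (-3).
The right side is L{e^(-5*t)} = 1/(s + 5).
So (s^2 - 4*s - 5)Y = 1/(s + 5) + (-3).
Solve for Y(s) and write it as one ratio of polynomials.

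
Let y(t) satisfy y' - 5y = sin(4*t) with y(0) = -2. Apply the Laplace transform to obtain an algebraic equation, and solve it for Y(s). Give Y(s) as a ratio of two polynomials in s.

Y(s) = (-2*s^2 - 28)/(s^3 - 5*s^2 + 16*s - 80)

Apply the Laplace transform to the equation.
With L{y'} = sY - y(0) = sY - (-2): the LHS transforms to (s - 5)Y - (-2).
The right side is L{sin(4*t)} = 4/(s^2 + 16).
So (s - 5)Y = 4/(s^2 + 16) + (-2).
Divide through and combine into a single rational function.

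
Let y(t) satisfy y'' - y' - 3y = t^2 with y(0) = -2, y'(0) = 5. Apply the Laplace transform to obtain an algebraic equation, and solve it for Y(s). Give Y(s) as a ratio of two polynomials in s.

Take the Laplace transform of both sides.
Using L{y''} = s^2 Y - s·y(0) - y'(0) and L{y'} = sY - y(0), with y(0) = -2, y'(0) = 5, the left side becomes (s^2 - s - 3)Y - (-2*s + 7).
The right side is L{t^2} = 2/s^3.
So (s^2 - s - 3)Y = 2/s^3 + (-2*s + 7).
Isolate Y and clear denominators.

Y(s) = (-2*s^4 + 7*s^3 + 2)/(s^5 - s^4 - 3*s^3)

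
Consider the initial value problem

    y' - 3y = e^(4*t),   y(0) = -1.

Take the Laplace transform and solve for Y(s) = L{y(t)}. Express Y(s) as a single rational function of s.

Laplace-transform each side.
With L{y'} = sY - y(0) = sY - (-1): the LHS transforms to (s - 3)Y - (-1).
The right side is L{e^(4*t)} = 1/(s - 4).
So (s - 3)Y = 1/(s - 4) + (-1).
Divide through and combine into a single rational function.

Y(s) = (-s + 5)/(s^2 - 7*s + 12)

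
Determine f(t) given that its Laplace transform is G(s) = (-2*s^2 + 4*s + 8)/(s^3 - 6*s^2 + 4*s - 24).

f(t) = -exp(6*t) - sin(2*t) - cos(2*t)

Factor the denominator: s^3 - 6*s^2 + 4*s - 24 = (s - 6)*(s^2 + 4).
Partial fraction decomposition gives [-1/(s - 6)] + [-s/(s^2 + 4)] + [-2/(s^2 + 4)].
Invert each term: -1/(s - 6) ↔ -e^(6t); -1·s/(s^2 + 4) ↔ -cos(2t); -1·2/(s^2 + 4) ↔ -sin(2t).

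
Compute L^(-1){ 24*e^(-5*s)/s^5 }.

Heaviside(t - 5)*((t - 5)^4)

The factor e^(-5s) signals a time shift by c = 5 (second shifting theorem).
L{t^4} = 4!/s^5 = 24/s^5, so L^-1{24/s^5} = t^4.
Hence the inverse is u(t - 5) times that function evaluated at t - 5.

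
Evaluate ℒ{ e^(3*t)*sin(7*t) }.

L{sin(7t)} = 7/(s^2 + 49).
By the first shifting theorem, multiplying by e^(3t) replaces s with s - 3.

7/((s - 3)^2 + 49)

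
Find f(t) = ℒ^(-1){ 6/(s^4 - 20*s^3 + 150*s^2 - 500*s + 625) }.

f(t) = t^3*exp(5*t)

Rewrite the denominator: s^4 - 20*s^3 + 150*s^2 - 500*s + 625 = (s - 5)^4.
The form in (s - 5) signals a first-shifting-theorem factor e^(5t).
Since L{t^3} = 3!/s^4 = 6/s^4, the inverse is t^3*e^(5*t).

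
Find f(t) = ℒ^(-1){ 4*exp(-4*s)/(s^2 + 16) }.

The factor e^(-4s) signals a time shift by c = 4 (second shifting theorem).
L{sin(4t)} = 4/(s^2 + 16), so L^-1{4/(s^2 + 16)} = sin(4*t).
Hence the inverse is u(t - 4) times that function evaluated at t - 4.

f(t) = Heaviside(t - 4)*(sin(4*t - 16))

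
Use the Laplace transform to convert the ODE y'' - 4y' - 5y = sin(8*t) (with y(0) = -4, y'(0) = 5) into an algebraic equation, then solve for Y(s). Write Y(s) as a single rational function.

Laplace-transform each side.
Using L{y''} = s^2 Y - s·y(0) - y'(0) and L{y'} = sY - y(0), with y(0) = -4, y'(0) = 5, the left side becomes (s^2 - 4*s - 5)Y - (-4*s + 21).
The right side is L{sin(8*t)} = 8/(s^2 + 64).
So (s^2 - 4*s - 5)Y = 8/(s^2 + 64) + (-4*s + 21).
Solve for Y(s) and write it as one ratio of polynomials.

Y(s) = (-4*s^3 + 21*s^2 - 256*s + 1352)/(s^4 - 4*s^3 + 59*s^2 - 256*s - 320)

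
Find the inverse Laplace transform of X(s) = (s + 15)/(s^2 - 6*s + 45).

Complete the square in the denominator: s^2 - 6*s + 45 = (s - 3)^2 + 6^2.
Split the numerator to match: s + 15 = 1·(s - 3) + 3·6.
Invert each term: 1·(s - 3)/((s - 3)^2 + 36) ↔ e^(3t)cos(6t); 3·6/((s - 3)^2 + 36) ↔ 3e^(3t)sin(6t).

3*exp(3*t)*sin(6*t) + exp(3*t)*cos(6*t)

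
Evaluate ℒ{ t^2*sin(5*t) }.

L{sin(5t)} = 5/(s^2 + 25).
Then apply L{t^2·g(t)} = (-1)^2 d^2/ds^2[H(s)] with H(s) = 5/(s^2 + 25):
differentiating 2 times and applying the sign gives 10*(3*s^2 - 25)/(s^2 + 25)^3.

10*(3*s^2 - 25)/(s^2 + 25)^3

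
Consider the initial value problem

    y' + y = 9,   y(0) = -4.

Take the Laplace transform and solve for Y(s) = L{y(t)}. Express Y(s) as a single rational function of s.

Y(s) = (-4*s + 9)/(s^2 + s)

Laplace-transform each side.
The derivative rules (L{y'} = sY - y(0) = sY - (-4)) turn the left side into (s + 1)Y - (-4).
The right side is L{9} = 9/s.
So (s + 1)Y = 9/s + (-4).
Divide through and combine into a single rational function.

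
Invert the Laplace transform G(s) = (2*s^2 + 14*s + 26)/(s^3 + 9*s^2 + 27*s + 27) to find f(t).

Factor the denominator: s^3 + 9*s^2 + 27*s + 27 = (s + 3)^3.
Partial fraction decomposition gives [2/(s + 3)] + [2/(s + 3)^2] + [2/(s + 3)^3].
Invert each term: 2/(s + 3) ↔ 2e^(-3t); 2/(s + 3)^2 ↔ 2t·e^(-3t); 2/(s + 3)^3 ↔ (1)t^2·e^(-3t).

f(t) = t^2*exp(-3*t) + 2*t*exp(-3*t) + 2*exp(-3*t)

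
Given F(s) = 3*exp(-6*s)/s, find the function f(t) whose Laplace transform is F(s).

The factor e^(-6s) signals a time shift by c = 6 (second shifting theorem).
L{3} = 3/s, so L^-1{3/s} = 3.
Hence the inverse is u(t - 6) times that function evaluated at t - 6.

f(t) = Heaviside(t - 6)*(3)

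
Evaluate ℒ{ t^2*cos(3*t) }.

2*s*(s^2 - 27)/(s^2 + 9)^3

L{cos(3t)} = s/(s^2 + 9).
Then apply L{t^2·g(t)} = (-1)^2 d^2/ds^2[G(s)] with G(s) = s/(s^2 + 9):
differentiating 2 times and applying the sign gives 2*s*(s^2 - 27)/(s^2 + 9)^3.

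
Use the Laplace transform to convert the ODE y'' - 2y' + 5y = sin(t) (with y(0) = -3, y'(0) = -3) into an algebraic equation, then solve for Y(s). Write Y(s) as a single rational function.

Y(s) = (-3*s^3 + 3*s^2 - 3*s + 4)/(s^4 - 2*s^3 + 6*s^2 - 2*s + 5)

Transform both sides with L{·}.
Using L{y''} = s^2 Y - s·y(0) - y'(0) and L{y'} = sY - y(0), with y(0) = -3, y'(0) = -3, the left side becomes (s^2 - 2*s + 5)Y - (-3*s + 3).
The right side is L{sin(t)} = 1/(s^2 + 1).
So (s^2 - 2*s + 5)Y = 1/(s^2 + 1) + (-3*s + 3).
Divide through and combine into a single rational function.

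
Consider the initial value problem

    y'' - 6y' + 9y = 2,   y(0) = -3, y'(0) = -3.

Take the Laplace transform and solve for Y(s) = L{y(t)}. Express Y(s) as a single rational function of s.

Y(s) = (-3*s^2 + 15*s + 2)/(s^3 - 6*s^2 + 9*s)

Take the Laplace transform of both sides.
Using L{y''} = s^2 Y - s·y(0) - y'(0) and L{y'} = sY - y(0), with y(0) = -3, y'(0) = -3, the left side becomes (s^2 - 6*s + 9)Y - (-3*s + 15).
The right side is L{2} = 2/s.
So (s^2 - 6*s + 9)Y = 2/s + (-3*s + 15).
Solve for Y(s) and write it as one ratio of polynomials.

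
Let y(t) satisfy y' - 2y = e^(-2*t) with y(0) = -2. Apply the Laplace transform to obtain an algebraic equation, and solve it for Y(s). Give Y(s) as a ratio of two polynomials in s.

Take the Laplace transform of both sides.
The derivative rules (L{y'} = sY - y(0) = sY - (-2)) turn the left side into (s - 2)Y - (-2).
The right side is L{e^(-2*t)} = 1/(s + 2).
So (s - 2)Y = 1/(s + 2) + (-2).
Divide through and combine into a single rational function.

Y(s) = (-2*s - 3)/(s^2 - 4)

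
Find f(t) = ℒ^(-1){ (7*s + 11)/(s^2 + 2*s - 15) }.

f(t) = 4*exp(3*t) + 3*exp(-5*t)

Factor the denominator: s^2 + 2*s - 15 = (s - 3)*(s + 5).
Partial fraction decomposition gives [3/(s + 5)] + [4/(s - 3)].
Invert each term: 3/(s + 5) ↔ 3e^(-5t); 4/(s - 3) ↔ 4e^(3t).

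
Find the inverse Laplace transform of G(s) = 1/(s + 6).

exp(-6*t)

Since L{e^(-6t)} = 1/(s + 6), the inverse is exp(-6*t).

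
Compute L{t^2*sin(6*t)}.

36*(s^2 - 12)/(s^2 + 36)^3

L{sin(6t)} = 6/(s^2 + 36).
Then apply L{t^2·g(t)} = (-1)^2 d^2/ds^2[H(s)] with H(s) = 6/(s^2 + 36):
differentiating 2 times and applying the sign gives 36*(s^2 - 12)/(s^2 + 36)^3.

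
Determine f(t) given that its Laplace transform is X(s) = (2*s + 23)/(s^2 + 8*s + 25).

f(t) = 5*exp(-4*t)*sin(3*t) + 2*exp(-4*t)*cos(3*t)

Complete the square in the denominator: s^2 + 8*s + 25 = (s + 4)^2 + 3^2.
Split the numerator to match: 2*s + 23 = 2·(s + 4) + 5·3.
Invert each term: 2·(s + 4)/((s + 4)^2 + 9) ↔ 2e^(-4t)cos(3t); 5·3/((s + 4)^2 + 9) ↔ 5e^(-4t)sin(3t).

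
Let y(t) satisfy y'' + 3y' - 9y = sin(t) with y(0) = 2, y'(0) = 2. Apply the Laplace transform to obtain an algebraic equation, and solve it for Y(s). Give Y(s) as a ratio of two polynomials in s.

Y(s) = (2*s^3 + 8*s^2 + 2*s + 9)/(s^4 + 3*s^3 - 8*s^2 + 3*s - 9)

Laplace-transform each side.
With L{y''} = s^2 Y - s·y(0) - y'(0) and L{y'} = sY - y(0), with y(0) = 2, y'(0) = 2: the LHS transforms to (s^2 + 3*s - 9)Y - (2*s + 8).
The right side is L{sin(t)} = 1/(s^2 + 1).
So (s^2 + 3*s - 9)Y = 1/(s^2 + 1) + (2*s + 8).
Isolate Y and clear denominators.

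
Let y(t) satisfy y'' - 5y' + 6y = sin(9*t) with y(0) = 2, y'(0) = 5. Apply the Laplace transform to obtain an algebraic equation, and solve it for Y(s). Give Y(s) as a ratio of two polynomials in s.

Take the Laplace transform of both sides.
With L{y''} = s^2 Y - s·y(0) - y'(0) and L{y'} = sY - y(0), with y(0) = 2, y'(0) = 5: the LHS transforms to (s^2 - 5*s + 6)Y - (2*s - 5).
The right side is L{sin(9*t)} = 9/(s^2 + 81).
So (s^2 - 5*s + 6)Y = 9/(s^2 + 81) + (2*s - 5).
Isolate Y and clear denominators.

Y(s) = (2*s^3 - 5*s^2 + 162*s - 396)/(s^4 - 5*s^3 + 87*s^2 - 405*s + 486)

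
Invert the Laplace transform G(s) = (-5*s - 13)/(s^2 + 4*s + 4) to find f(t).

Factor the denominator: s^2 + 4*s + 4 = (s + 2)^2.
Partial fraction decomposition gives [-5/(s + 2)] + [-3/(s + 2)^2].
Invert each term: -5/(s + 2) ↔ -5e^(-2t); -3/(s + 2)^2 ↔ -3t·e^(-2t).

f(t) = -3*t*exp(-2*t) - 5*exp(-2*t)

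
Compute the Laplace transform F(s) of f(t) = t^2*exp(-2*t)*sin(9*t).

F(s) = 54*(s^2 + 4*s - 23)/(s^2 + 4*s + 85)^3

L{sin(9t)} = 9/(s^2 + 81).
Multiplying by e^(-2t) shifts s → s + 2, so L{exp(-2*t)*sin(9*t)} = 9/((s + 2)^2 + 81).
Then apply L{t^2·g(t)} = (-1)^2 d^2/ds^2[G(s)] with G(s) = 9/((s + 2)^2 + 81):
differentiating 2 times and applying the sign gives 54*(s^2 + 4*s - 23)/(s^2 + 4*s + 85)^3.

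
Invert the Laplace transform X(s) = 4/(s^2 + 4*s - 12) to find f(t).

Rewrite the denominator: s^2 + 4*s - 12 = (s + 2)^2 - 16.
The form in (s + 2) signals a first-shifting-theorem factor e^(-2t).
Since L{sinh(4t)} = 4/(s^2 - 16), the inverse is e^(-2*t)*sinh(4*t).

f(t) = exp(-2*t)*sinh(4*t)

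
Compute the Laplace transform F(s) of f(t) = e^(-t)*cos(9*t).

L{cos(9t)} = s/(s^2 + 81).
By the first shifting theorem, multiplying by e^(-t) replaces s with s + 1.

F(s) = (s + 1)/((s + 1)^2 + 81)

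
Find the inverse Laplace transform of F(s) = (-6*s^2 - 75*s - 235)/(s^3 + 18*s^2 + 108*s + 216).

-t^2*exp(-6*t)/2 - 3*t*exp(-6*t) - 6*exp(-6*t)

Factor the denominator: s^3 + 18*s^2 + 108*s + 216 = (s + 6)^3.
Partial fraction decomposition gives [-6/(s + 6)] + [-3/(s + 6)^2] + [-1/(s + 6)^3].
Invert each term: -6/(s + 6) ↔ -6e^(-6t); -3/(s + 6)^2 ↔ -3t·e^(-6t); -1/(s + 6)^3 ↔ (-1/2)t^2·e^(-6t).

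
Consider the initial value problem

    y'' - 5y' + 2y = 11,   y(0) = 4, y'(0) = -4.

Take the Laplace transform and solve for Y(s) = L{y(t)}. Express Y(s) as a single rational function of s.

Laplace-transform each side.
The derivative rules (L{y''} = s^2 Y - s·y(0) - y'(0) and L{y'} = sY - y(0), with y(0) = 4, y'(0) = -4) turn the left side into (s^2 - 5*s + 2)Y - (4*s - 24).
The right side is L{11} = 11/s.
So (s^2 - 5*s + 2)Y = 11/s + (4*s - 24).
Solve for Y(s) and write it as one ratio of polynomials.

Y(s) = (4*s^2 - 24*s + 11)/(s^3 - 5*s^2 + 2*s)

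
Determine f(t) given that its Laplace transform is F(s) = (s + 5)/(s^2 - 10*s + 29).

Complete the square in the denominator: s^2 - 10*s + 29 = (s - 5)^2 + 2^2.
Split the numerator to match: s + 5 = 1·(s - 5) + 5·2.
Invert each term: 1·(s - 5)/((s - 5)^2 + 4) ↔ e^(5t)cos(2t); 5·2/((s - 5)^2 + 4) ↔ 5e^(5t)sin(2t).

f(t) = 5*exp(5*t)*sin(2*t) + exp(5*t)*cos(2*t)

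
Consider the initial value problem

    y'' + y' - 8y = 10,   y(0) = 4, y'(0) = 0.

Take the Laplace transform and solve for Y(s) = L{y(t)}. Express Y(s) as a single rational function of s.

Y(s) = (4*s^2 + 4*s + 10)/(s^3 + s^2 - 8*s)

Laplace-transform each side.
The derivative rules (L{y''} = s^2 Y - s·y(0) - y'(0) and L{y'} = sY - y(0), with y(0) = 4, y'(0) = 0) turn the left side into (s^2 + s - 8)Y - (4*s + 4).
The right side is L{10} = 10/s.
So (s^2 + s - 8)Y = 10/s + (4*s + 4).
Divide through and combine into a single rational function.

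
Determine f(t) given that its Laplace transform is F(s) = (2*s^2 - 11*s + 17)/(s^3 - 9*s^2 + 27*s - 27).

Factor the denominator: s^3 - 9*s^2 + 27*s - 27 = (s - 3)^3.
Partial fraction decomposition gives [2/(s - 3)] + [(s - 3)^(-2)] + [2/(s - 3)^3].
Invert each term: 2/(s - 3) ↔ 2e^(3t); 1/(s - 3)^2 ↔ t·e^(3t); 2/(s - 3)^3 ↔ (1)t^2·e^(3t).

f(t) = t^2*exp(3*t) + t*exp(3*t) + 2*exp(3*t)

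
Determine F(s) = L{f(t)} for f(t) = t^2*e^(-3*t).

L{e^(-3t)} = 1/(s + 3).
Then apply L{t^2·g(t)} = (-1)^2 d^2/ds^2[G(s)] with G(s) = 1/(s + 3):
differentiating 2 times and applying the sign gives 2/(s + 3)^3.

F(s) = 2/(s + 3)^3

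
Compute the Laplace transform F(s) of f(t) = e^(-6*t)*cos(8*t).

F(s) = (s + 6)/((s + 6)^2 + 64)

L{cos(8t)} = s/(s^2 + 64).
By the first shifting theorem, multiplying by e^(-6t) replaces s with s + 6.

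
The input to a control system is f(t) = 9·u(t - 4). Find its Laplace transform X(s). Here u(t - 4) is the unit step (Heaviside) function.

X(s) = 9*exp(-4*s)/s

By the second shifting theorem, L{u(t - c)·g(t - c)} = e^(-cs)·G(s) with c = 4 and G(s) = L{g(t)}.
L{9} = 9/s.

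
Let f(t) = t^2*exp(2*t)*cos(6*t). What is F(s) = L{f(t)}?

F(s) = 2*(s - 2)*(s^2 - 4*s - 104)/(s^2 - 4*s + 40)^3

L{cos(6t)} = s/(s^2 + 36).
Multiplying by e^(2t) shifts s → s - 2, so L{exp(2*t)*cos(6*t)} = (s - 2)/((s - 2)^2 + 36).
Then apply L{t^2·g(t)} = (-1)^2 d^2/ds^2[G(s)] with G(s) = (s - 2)/((s - 2)^2 + 36):
differentiating 2 times and applying the sign gives 2*(s - 2)*(s^2 - 4*s - 104)/(s^2 - 4*s + 40)^3.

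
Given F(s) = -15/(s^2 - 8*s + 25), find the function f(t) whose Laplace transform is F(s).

f(t) = -5*exp(4*t)*sin(3*t)

Rewrite the denominator: s^2 - 8*s + 25 = (s - 4)^2 + 9.
The form in (s - 4) signals a first-shifting-theorem factor e^(4t).
Since L{sin(3t)} = 3/(s^2 + 9), the inverse is e^(4*t)*sin(3*t), scaled by -5.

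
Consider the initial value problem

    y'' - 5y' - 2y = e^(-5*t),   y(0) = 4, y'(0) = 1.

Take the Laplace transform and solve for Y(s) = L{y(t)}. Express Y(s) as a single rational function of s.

Take the Laplace transform of both sides.
With L{y''} = s^2 Y - s·y(0) - y'(0) and L{y'} = sY - y(0), with y(0) = 4, y'(0) = 1: the LHS transforms to (s^2 - 5*s - 2)Y - (4*s - 19).
The right side is L{e^(-5*t)} = 1/(s + 5).
So (s^2 - 5*s - 2)Y = 1/(s + 5) + (4*s - 19).
Solve for Y(s) and write it as one ratio of polynomials.

Y(s) = (4*s^2 + s - 94)/(s^3 - 27*s - 10)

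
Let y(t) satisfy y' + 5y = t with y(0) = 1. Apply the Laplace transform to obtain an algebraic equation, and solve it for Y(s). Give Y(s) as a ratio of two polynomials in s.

Transform both sides with L{·}.
Using L{y'} = sY - y(0) = sY - 1, the left side becomes (s + 5)Y - (1).
The right side is L{t} = s^(-2).
So (s + 5)Y = s^(-2) + (1).
Divide through and combine into a single rational function.

Y(s) = (s^2 + 1)/(s^3 + 5*s^2)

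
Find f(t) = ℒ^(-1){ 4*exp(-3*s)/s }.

f(t) = Heaviside(t - 3)*(4)

The factor e^(-3s) signals a time shift by c = 3 (second shifting theorem).
L{4} = 4/s, so L^-1{4/s} = 4.
Hence the inverse is u(t - 3) times that function evaluated at t - 3.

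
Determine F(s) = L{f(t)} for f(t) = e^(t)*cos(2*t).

F(s) = (s - 1)/((s - 1)^2 + 4)

L{cos(2t)} = s/(s^2 + 4).
By the first shifting theorem, multiplying by e^(t) replaces s with s - 1.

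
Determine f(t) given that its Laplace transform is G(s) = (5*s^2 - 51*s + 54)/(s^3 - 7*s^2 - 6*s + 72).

Factor the denominator: s^3 - 7*s^2 - 6*s + 72 = (s - 6)*(s - 4)*(s + 3).
Partial fraction decomposition gives [5/(s - 4)] + [-4/(s - 6)] + [4/(s + 3)].
Invert each term: 5/(s - 4) ↔ 5e^(4t); -4/(s - 6) ↔ -4e^(6t); 4/(s + 3) ↔ 4e^(-3t).

f(t) = -4*exp(6*t) + 5*exp(4*t) + 4*exp(-3*t)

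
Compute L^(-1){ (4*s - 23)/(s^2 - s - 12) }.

Factor the denominator: s^2 - s - 12 = (s - 4)*(s + 3).
Partial fraction decomposition gives [-1/(s - 4)] + [5/(s + 3)].
Invert each term: -1/(s - 4) ↔ -e^(4t); 5/(s + 3) ↔ 5e^(-3t).

-exp(4*t) + 5*exp(-3*t)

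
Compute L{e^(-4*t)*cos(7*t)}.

(s + 4)/((s + 4)^2 + 49)

L{cos(7t)} = s/(s^2 + 49).
By the first shifting theorem, multiplying by e^(-4t) replaces s with s + 4.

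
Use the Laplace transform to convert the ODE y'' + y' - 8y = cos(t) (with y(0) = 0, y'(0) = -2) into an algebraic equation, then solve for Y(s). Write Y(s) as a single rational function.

Apply the Laplace transform to the equation.
Using L{y''} = s^2 Y - s·y(0) - y'(0) and L{y'} = sY - y(0), with y(0) = 0, y'(0) = -2, the left side becomes (s^2 + s - 8)Y - (-2).
The right side is L{cos(t)} = s/(s^2 + 1).
So (s^2 + s - 8)Y = s/(s^2 + 1) + (-2).
Isolate Y and clear denominators.

Y(s) = (-2*s^2 + s - 2)/(s^4 + s^3 - 7*s^2 + s - 8)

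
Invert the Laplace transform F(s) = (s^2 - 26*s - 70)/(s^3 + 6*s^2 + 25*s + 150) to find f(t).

Factor the denominator: s^3 + 6*s^2 + 25*s + 150 = (s + 6)*(s^2 + 25).
Partial fraction decomposition gives [2/(s + 6)] + [-s/(s^2 + 25)] + [-20/(s^2 + 25)].
Invert each term: 2/(s + 6) ↔ 2e^(-6t); -1·s/(s^2 + 25) ↔ -cos(5t); -4·5/(s^2 + 25) ↔ -4sin(5t).

f(t) = -4*sin(5*t) - cos(5*t) + 2*exp(-6*t)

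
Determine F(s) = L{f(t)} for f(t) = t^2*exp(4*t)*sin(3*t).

F(s) = 18*(s^2 - 8*s + 13)/(s^2 - 8*s + 25)^3

L{sin(3t)} = 3/(s^2 + 9).
Multiplying by e^(4t) shifts s → s - 4, so L{exp(4*t)*sin(3*t)} = 3/((s - 4)^2 + 9).
Then apply L{t^2·g(t)} = (-1)^2 d^2/ds^2[G(s)] with G(s) = 3/((s - 4)^2 + 9):
differentiating 2 times and applying the sign gives 18*(s^2 - 8*s + 13)/(s^2 - 8*s + 25)^3.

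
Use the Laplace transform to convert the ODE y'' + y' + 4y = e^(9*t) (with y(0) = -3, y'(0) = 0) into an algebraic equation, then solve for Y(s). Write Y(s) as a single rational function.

Take the Laplace transform of both sides.
Using L{y''} = s^2 Y - s·y(0) - y'(0) and L{y'} = sY - y(0), with y(0) = -3, y'(0) = 0, the left side becomes (s^2 + s + 4)Y - (-3*s - 3).
The right side is L{e^(9*t)} = 1/(s - 9).
So (s^2 + s + 4)Y = 1/(s - 9) + (-3*s - 3).
Isolate Y and clear denominators.

Y(s) = (-3*s^2 + 24*s + 28)/(s^3 - 8*s^2 - 5*s - 36)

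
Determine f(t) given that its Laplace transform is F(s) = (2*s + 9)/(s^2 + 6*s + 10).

Complete the square in the denominator: s^2 + 6*s + 10 = (s + 3)^2 + 1^2.
Split the numerator to match: 2*s + 9 = 2·(s + 3) + 3·1.
Invert each term: 2·(s + 3)/((s + 3)^2 + 1) ↔ 2e^(-3t)cos(t); 3·1/((s + 3)^2 + 1) ↔ 3e^(-3t)sin(t).

f(t) = 3*exp(-3*t)*sin(t) + 2*exp(-3*t)*cos(t)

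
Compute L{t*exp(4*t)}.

L{e^(4t)} = 1/(s - 4).
Then apply L{t·g(t)} = -d/ds[G(s)] with G(s) = 1/(s - 4):
differentiating 1 time and applying the sign gives (s - 4)^(-2).

(s - 4)^(-2)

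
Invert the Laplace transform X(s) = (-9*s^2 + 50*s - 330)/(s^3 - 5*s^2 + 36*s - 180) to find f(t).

f(t) = -5*exp(5*t) + 5*sin(6*t) - 4*cos(6*t)

Factor the denominator: s^3 - 5*s^2 + 36*s - 180 = (s - 5)*(s^2 + 36).
Partial fraction decomposition gives [-5/(s - 5)] + [-4*s/(s^2 + 36)] + [30/(s^2 + 36)].
Invert each term: -5/(s - 5) ↔ -5e^(5t); -4·s/(s^2 + 36) ↔ -4cos(6t); 5·6/(s^2 + 36) ↔ 5sin(6t).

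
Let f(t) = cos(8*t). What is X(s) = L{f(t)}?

X(s) = s/(s^2 + 64)

L{cos(8t)} = s/(s^2 + 64).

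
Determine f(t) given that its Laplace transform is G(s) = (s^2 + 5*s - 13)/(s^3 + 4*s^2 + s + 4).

Factor the denominator: s^3 + 4*s^2 + s + 4 = (s + 4)*(s^2 + 1).
Partial fraction decomposition gives [-1/(s + 4)] + [2*s/(s^2 + 1)] + [-3/(s^2 + 1)].
Invert each term: -1/(s + 4) ↔ -e^(-4t); 2·s/(s^2 + 1) ↔ 2cos(t); -3·1/(s^2 + 1) ↔ -3sin(t).

f(t) = -3*sin(t) + 2*cos(t) - exp(-4*t)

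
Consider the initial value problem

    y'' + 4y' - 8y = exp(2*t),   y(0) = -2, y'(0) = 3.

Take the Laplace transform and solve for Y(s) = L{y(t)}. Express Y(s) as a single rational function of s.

Laplace-transform each side.
The derivative rules (L{y''} = s^2 Y - s·y(0) - y'(0) and L{y'} = sY - y(0), with y(0) = -2, y'(0) = 3) turn the left side into (s^2 + 4*s - 8)Y - (-2*s - 5).
The right side is L{exp(2*t)} = 1/(s - 2).
So (s^2 + 4*s - 8)Y = 1/(s - 2) + (-2*s - 5).
Isolate Y and clear denominators.

Y(s) = (-2*s^2 - s + 11)/(s^3 + 2*s^2 - 16*s + 16)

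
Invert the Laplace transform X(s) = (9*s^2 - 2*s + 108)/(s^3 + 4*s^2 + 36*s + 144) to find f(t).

Factor the denominator: s^3 + 4*s^2 + 36*s + 144 = (s + 4)*(s^2 + 36).
Partial fraction decomposition gives [5/(s + 4)] + [4*s/(s^2 + 36)] + [-18/(s^2 + 36)].
Invert each term: 5/(s + 4) ↔ 5e^(-4t); 4·s/(s^2 + 36) ↔ 4cos(6t); -3·6/(s^2 + 36) ↔ -3sin(6t).

f(t) = -3*sin(6*t) + 4*cos(6*t) + 5*exp(-4*t)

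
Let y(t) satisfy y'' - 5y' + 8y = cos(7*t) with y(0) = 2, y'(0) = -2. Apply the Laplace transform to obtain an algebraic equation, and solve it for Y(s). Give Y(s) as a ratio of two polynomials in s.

Laplace-transform each side.
With L{y''} = s^2 Y - s·y(0) - y'(0) and L{y'} = sY - y(0), with y(0) = 2, y'(0) = -2: the LHS transforms to (s^2 - 5*s + 8)Y - (2*s - 12).
The right side is L{cos(7*t)} = s/(s^2 + 49).
So (s^2 - 5*s + 8)Y = s/(s^2 + 49) + (2*s - 12).
Isolate Y and clear denominators.

Y(s) = (2*s^3 - 12*s^2 + 99*s - 588)/(s^4 - 5*s^3 + 57*s^2 - 245*s + 392)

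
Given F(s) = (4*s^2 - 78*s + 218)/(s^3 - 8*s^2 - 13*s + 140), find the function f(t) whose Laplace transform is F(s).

f(t) = -6*exp(7*t) + 4*exp(5*t) + 6*exp(-4*t)

Factor the denominator: s^3 - 8*s^2 - 13*s + 140 = (s - 7)*(s - 5)*(s + 4).
Partial fraction decomposition gives [-6/(s - 7)] + [4/(s - 5)] + [6/(s + 4)].
Invert each term: -6/(s - 7) ↔ -6e^(7t); 4/(s - 5) ↔ 4e^(5t); 6/(s + 4) ↔ 6e^(-4t).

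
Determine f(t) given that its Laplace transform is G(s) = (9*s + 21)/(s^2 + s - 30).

Factor the denominator: s^2 + s - 30 = (s - 5)*(s + 6).
Partial fraction decomposition gives [3/(s + 6)] + [6/(s - 5)].
Invert each term: 3/(s + 6) ↔ 3e^(-6t); 6/(s - 5) ↔ 6e^(5t).

f(t) = 6*exp(5*t) + 3*exp(-6*t)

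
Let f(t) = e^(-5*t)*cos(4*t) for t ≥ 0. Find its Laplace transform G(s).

L{cos(4t)} = s/(s^2 + 16).
By the first shifting theorem, multiplying by e^(-5t) replaces s with s + 5.

G(s) = (s + 5)/((s + 5)^2 + 16)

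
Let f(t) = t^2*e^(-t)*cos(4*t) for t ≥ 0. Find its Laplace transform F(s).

L{cos(4t)} = s/(s^2 + 16).
Multiplying by e^(-t) shifts s → s + 1, so L{e^(-t)*cos(4*t)} = (s + 1)/((s + 1)^2 + 16).
Then apply L{t^2·g(t)} = (-1)^2 d^2/ds^2[G(s)] with G(s) = (s + 1)/((s + 1)^2 + 16):
differentiating 2 times and applying the sign gives 2*(s + 1)*(s^2 + 2*s - 47)/(s^2 + 2*s + 17)^3.

F(s) = 2*(s + 1)*(s^2 + 2*s - 47)/(s^2 + 2*s + 17)^3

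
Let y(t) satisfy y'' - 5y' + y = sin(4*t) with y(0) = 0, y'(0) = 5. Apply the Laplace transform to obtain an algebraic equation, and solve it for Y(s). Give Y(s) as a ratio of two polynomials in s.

Transform both sides with L{·}.
Using L{y''} = s^2 Y - s·y(0) - y'(0) and L{y'} = sY - y(0), with y(0) = 0, y'(0) = 5, the left side becomes (s^2 - 5*s + 1)Y - (5).
The right side is L{sin(4*t)} = 4/(s^2 + 16).
So (s^2 - 5*s + 1)Y = 4/(s^2 + 16) + (5).
Isolate Y and clear denominators.

Y(s) = (5*s^2 + 84)/(s^4 - 5*s^3 + 17*s^2 - 80*s + 16)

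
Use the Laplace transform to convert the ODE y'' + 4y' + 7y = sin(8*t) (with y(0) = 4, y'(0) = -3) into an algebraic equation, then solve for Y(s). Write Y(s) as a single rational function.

Apply the Laplace transform to the equation.
With L{y''} = s^2 Y - s·y(0) - y'(0) and L{y'} = sY - y(0), with y(0) = 4, y'(0) = -3: the LHS transforms to (s^2 + 4*s + 7)Y - (4*s + 13).
The right side is L{sin(8*t)} = 8/(s^2 + 64).
So (s^2 + 4*s + 7)Y = 8/(s^2 + 64) + (4*s + 13).
Divide through and combine into a single rational function.

Y(s) = (4*s^3 + 13*s^2 + 256*s + 840)/(s^4 + 4*s^3 + 71*s^2 + 256*s + 448)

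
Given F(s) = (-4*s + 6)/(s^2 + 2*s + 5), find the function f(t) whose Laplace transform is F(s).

Complete the square in the denominator: s^2 + 2*s + 5 = (s + 1)^2 + 2^2.
Split the numerator to match: -4*s + 6 = -4·(s + 1) + 5·2.
Invert each term: -4·(s + 1)/((s + 1)^2 + 4) ↔ -4e^(-t)cos(2t); 5·2/((s + 1)^2 + 4) ↔ 5e^(-t)sin(2t).

f(t) = 5*exp(-t)*sin(2*t) - 4*exp(-t)*cos(2*t)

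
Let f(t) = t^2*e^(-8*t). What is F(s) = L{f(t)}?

F(s) = 2/(s + 8)^3

L{e^(-8t)} = 1/(s + 8).
Then apply L{t^2·g(t)} = (-1)^2 d^2/ds^2[G(s)] with G(s) = 1/(s + 8):
differentiating 2 times and applying the sign gives 2/(s + 8)^3.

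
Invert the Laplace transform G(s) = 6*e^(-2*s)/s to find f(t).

f(t) = Heaviside(t - 2)*(6)

The factor e^(-2s) signals a time shift by c = 2 (second shifting theorem).
L{6} = 6/s, so L^-1{6/s} = 6.
Hence the inverse is u(t - 2) times that function evaluated at t - 2.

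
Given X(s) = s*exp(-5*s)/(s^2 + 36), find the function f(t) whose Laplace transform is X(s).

f(t) = Heaviside(t - 5)*(cos(6*t - 30))

The factor e^(-5s) signals a time shift by c = 5 (second shifting theorem).
L{cos(6t)} = s/(s^2 + 36), so L^-1{s/(s^2 + 36)} = cos(6*t).
Hence the inverse is u(t - 5) times that function evaluated at t - 5.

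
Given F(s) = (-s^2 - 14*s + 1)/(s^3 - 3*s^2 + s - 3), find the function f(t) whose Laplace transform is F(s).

f(t) = -5*exp(3*t) - 2*sin(t) + 4*cos(t)

Factor the denominator: s^3 - 3*s^2 + s - 3 = (s - 3)*(s^2 + 1).
Partial fraction decomposition gives [-5/(s - 3)] + [4*s/(s^2 + 1)] + [-2/(s^2 + 1)].
Invert each term: -5/(s - 3) ↔ -5e^(3t); 4·s/(s^2 + 1) ↔ 4cos(t); -2·1/(s^2 + 1) ↔ -2sin(t).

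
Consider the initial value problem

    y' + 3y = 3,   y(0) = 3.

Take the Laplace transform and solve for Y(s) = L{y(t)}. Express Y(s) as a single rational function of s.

Y(s) = (3*s + 3)/(s^2 + 3*s)

Laplace-transform each side.
The derivative rules (L{y'} = sY - y(0) = sY - 3) turn the left side into (s + 3)Y - (3).
The right side is L{3} = 3/s.
So (s + 3)Y = 3/s + (3).
Divide through and combine into a single rational function.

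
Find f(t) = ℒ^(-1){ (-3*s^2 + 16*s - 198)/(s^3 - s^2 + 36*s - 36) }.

f(t) = -5*exp(t) + 3*sin(6*t) + 2*cos(6*t)

Factor the denominator: s^3 - s^2 + 36*s - 36 = (s - 1)*(s^2 + 36).
Partial fraction decomposition gives [-5/(s - 1)] + [2*s/(s^2 + 36)] + [18/(s^2 + 36)].
Invert each term: -5/(s - 1) ↔ -5e^(t); 2·s/(s^2 + 36) ↔ 2cos(6t); 3·6/(s^2 + 36) ↔ 3sin(6t).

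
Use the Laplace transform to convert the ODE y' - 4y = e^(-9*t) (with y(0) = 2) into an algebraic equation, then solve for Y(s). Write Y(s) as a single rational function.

Apply the Laplace transform to the equation.
Using L{y'} = sY - y(0) = sY - 2, the left side becomes (s - 4)Y - (2).
The right side is L{e^(-9*t)} = 1/(s + 9).
So (s - 4)Y = 1/(s + 9) + (2).
Isolate Y and clear denominators.

Y(s) = (2*s + 19)/(s^2 + 5*s - 36)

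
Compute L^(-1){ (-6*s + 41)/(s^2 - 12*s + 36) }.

5*t*exp(6*t) - 6*exp(6*t)

Factor the denominator: s^2 - 12*s + 36 = (s - 6)^2.
Partial fraction decomposition gives [-6/(s - 6)] + [5/(s - 6)^2].
Invert each term: -6/(s - 6) ↔ -6e^(6t); 5/(s - 6)^2 ↔ 5t·e^(6t).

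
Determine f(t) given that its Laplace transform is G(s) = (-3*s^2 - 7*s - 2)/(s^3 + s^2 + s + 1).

f(t) = -3*sin(t) - 4*cos(t) + exp(-t)

Factor the denominator: s^3 + s^2 + s + 1 = (s + 1)*(s^2 + 1).
Partial fraction decomposition gives [1/(s + 1)] + [-4*s/(s^2 + 1)] + [-3/(s^2 + 1)].
Invert each term: 1/(s + 1) ↔ e^(-t); -4·s/(s^2 + 1) ↔ -4cos(t); -3·1/(s^2 + 1) ↔ -3sin(t).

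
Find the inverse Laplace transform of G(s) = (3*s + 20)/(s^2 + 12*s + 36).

2*t*exp(-6*t) + 3*exp(-6*t)

Factor the denominator: s^2 + 12*s + 36 = (s + 6)^2.
Partial fraction decomposition gives [3/(s + 6)] + [2/(s + 6)^2].
Invert each term: 3/(s + 6) ↔ 3e^(-6t); 2/(s + 6)^2 ↔ 2t·e^(-6t).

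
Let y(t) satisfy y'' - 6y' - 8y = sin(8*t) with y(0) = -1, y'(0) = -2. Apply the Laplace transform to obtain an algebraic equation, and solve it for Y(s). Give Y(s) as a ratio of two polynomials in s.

Y(s) = (-s^3 + 4*s^2 - 64*s + 264)/(s^4 - 6*s^3 + 56*s^2 - 384*s - 512)

Transform both sides with L{·}.
With L{y''} = s^2 Y - s·y(0) - y'(0) and L{y'} = sY - y(0), with y(0) = -1, y'(0) = -2: the LHS transforms to (s^2 - 6*s - 8)Y - (-s + 4).
The right side is L{sin(8*t)} = 8/(s^2 + 64).
So (s^2 - 6*s - 8)Y = 8/(s^2 + 64) + (-s + 4).
Isolate Y and clear denominators.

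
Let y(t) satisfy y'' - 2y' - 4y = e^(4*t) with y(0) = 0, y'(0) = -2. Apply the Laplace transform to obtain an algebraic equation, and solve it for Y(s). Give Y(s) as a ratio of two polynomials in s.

Y(s) = (-2*s + 9)/(s^3 - 6*s^2 + 4*s + 16)

Apply the Laplace transform to the equation.
The derivative rules (L{y''} = s^2 Y - s·y(0) - y'(0) and L{y'} = sY - y(0), with y(0) = 0, y'(0) = -2) turn the left side into (s^2 - 2*s - 4)Y - (-2).
The right side is L{e^(4*t)} = 1/(s - 4).
So (s^2 - 2*s - 4)Y = 1/(s - 4) + (-2).
Divide through and combine into a single rational function.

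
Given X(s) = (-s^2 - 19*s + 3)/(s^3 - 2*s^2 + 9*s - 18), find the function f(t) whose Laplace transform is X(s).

Factor the denominator: s^3 - 2*s^2 + 9*s - 18 = (s - 2)*(s^2 + 9).
Partial fraction decomposition gives [-3/(s - 2)] + [2*s/(s^2 + 9)] + [-15/(s^2 + 9)].
Invert each term: -3/(s - 2) ↔ -3e^(2t); 2·s/(s^2 + 9) ↔ 2cos(3t); -5·3/(s^2 + 9) ↔ -5sin(3t).

f(t) = -3*exp(2*t) - 5*sin(3*t) + 2*cos(3*t)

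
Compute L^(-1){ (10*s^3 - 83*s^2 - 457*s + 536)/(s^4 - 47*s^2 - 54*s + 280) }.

Factor the denominator: s^4 - 47*s^2 - 54*s + 280 = (s - 7)*(s - 2)*(s + 4)*(s + 5).
Partial fraction decomposition gives [6/(s + 4)] + [6/(s + 5)] + [-5/(s - 7)] + [3/(s - 2)].
Invert each term: 6/(s + 4) ↔ 6e^(-4t); 6/(s + 5) ↔ 6e^(-5t); -5/(s - 7) ↔ -5e^(7t); 3/(s - 2) ↔ 3e^(2t).

-5*exp(7*t) + 3*exp(2*t) + 6*exp(-4*t) + 6*exp(-5*t)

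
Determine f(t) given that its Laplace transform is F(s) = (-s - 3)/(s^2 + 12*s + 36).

f(t) = 3*t*exp(-6*t) - exp(-6*t)

Factor the denominator: s^2 + 12*s + 36 = (s + 6)^2.
Partial fraction decomposition gives [-1/(s + 6)] + [3/(s + 6)^2].
Invert each term: -1/(s + 6) ↔ -e^(-6t); 3/(s + 6)^2 ↔ 3t·e^(-6t).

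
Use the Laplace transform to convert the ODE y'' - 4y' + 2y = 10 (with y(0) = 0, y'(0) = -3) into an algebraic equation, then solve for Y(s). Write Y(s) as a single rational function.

Take the Laplace transform of both sides.
With L{y''} = s^2 Y - s·y(0) - y'(0) and L{y'} = sY - y(0), with y(0) = 0, y'(0) = -3: the LHS transforms to (s^2 - 4*s + 2)Y - (-3).
The right side is L{10} = 10/s.
So (s^2 - 4*s + 2)Y = 10/s + (-3).
Isolate Y and clear denominators.

Y(s) = (-3*s + 10)/(s^3 - 4*s^2 + 2*s)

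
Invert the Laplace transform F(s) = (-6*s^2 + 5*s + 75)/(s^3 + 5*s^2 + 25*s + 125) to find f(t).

Factor the denominator: s^3 + 5*s^2 + 25*s + 125 = (s + 5)*(s^2 + 25).
Partial fraction decomposition gives [-2/(s + 5)] + [-4*s/(s^2 + 25)] + [25/(s^2 + 25)].
Invert each term: -2/(s + 5) ↔ -2e^(-5t); -4·s/(s^2 + 25) ↔ -4cos(5t); 5·5/(s^2 + 25) ↔ 5sin(5t).

f(t) = 5*sin(5*t) - 4*cos(5*t) - 2*exp(-5*t)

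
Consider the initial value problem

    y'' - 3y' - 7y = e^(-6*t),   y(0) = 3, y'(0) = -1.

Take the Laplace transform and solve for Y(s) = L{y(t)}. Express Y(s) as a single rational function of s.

Apply the Laplace transform to the equation.
Using L{y''} = s^2 Y - s·y(0) - y'(0) and L{y'} = sY - y(0), with y(0) = 3, y'(0) = -1, the left side becomes (s^2 - 3*s - 7)Y - (3*s - 10).
The right side is L{e^(-6*t)} = 1/(s + 6).
So (s^2 - 3*s - 7)Y = 1/(s + 6) + (3*s - 10).
Solve for Y(s) and write it as one ratio of polynomials.

Y(s) = (3*s^2 + 8*s - 59)/(s^3 + 3*s^2 - 25*s - 42)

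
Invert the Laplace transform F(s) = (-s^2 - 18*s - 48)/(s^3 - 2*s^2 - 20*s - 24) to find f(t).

Factor the denominator: s^3 - 2*s^2 - 20*s - 24 = (s - 6)*(s + 2)^2.
Partial fraction decomposition gives [2/(s + 2)] + [2/(s + 2)^2] + [-3/(s - 6)].
Invert each term: 2/(s + 2) ↔ 2e^(-2t); 2/(s + 2)^2 ↔ 2t·e^(-2t); -3/(s - 6) ↔ -3e^(6t).

f(t) = 2*t*exp(-2*t) - 3*exp(6*t) + 2*exp(-2*t)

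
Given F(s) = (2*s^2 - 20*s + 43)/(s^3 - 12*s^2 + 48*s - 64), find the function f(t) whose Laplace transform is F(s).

Factor the denominator: s^3 - 12*s^2 + 48*s - 64 = (s - 4)^3.
Partial fraction decomposition gives [2/(s - 4)] + [-4/(s - 4)^2] + [-5/(s - 4)^3].
Invert each term: 2/(s - 4) ↔ 2e^(4t); -4/(s - 4)^2 ↔ -4t·e^(4t); -5/(s - 4)^3 ↔ (-5/2)t^2·e^(4t).

f(t) = -5*t^2*exp(4*t)/2 - 4*t*exp(4*t) + 2*exp(4*t)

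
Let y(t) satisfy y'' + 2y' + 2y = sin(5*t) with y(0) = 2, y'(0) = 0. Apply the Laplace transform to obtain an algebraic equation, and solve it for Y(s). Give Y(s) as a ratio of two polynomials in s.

Y(s) = (2*s^3 + 4*s^2 + 50*s + 105)/(s^4 + 2*s^3 + 27*s^2 + 50*s + 50)

Apply the Laplace transform to the equation.
The derivative rules (L{y''} = s^2 Y - s·y(0) - y'(0) and L{y'} = sY - y(0), with y(0) = 2, y'(0) = 0) turn the left side into (s^2 + 2*s + 2)Y - (2*s + 4).
The right side is L{sin(5*t)} = 5/(s^2 + 25).
So (s^2 + 2*s + 2)Y = 5/(s^2 + 25) + (2*s + 4).
Solve for Y(s) and write it as one ratio of polynomials.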